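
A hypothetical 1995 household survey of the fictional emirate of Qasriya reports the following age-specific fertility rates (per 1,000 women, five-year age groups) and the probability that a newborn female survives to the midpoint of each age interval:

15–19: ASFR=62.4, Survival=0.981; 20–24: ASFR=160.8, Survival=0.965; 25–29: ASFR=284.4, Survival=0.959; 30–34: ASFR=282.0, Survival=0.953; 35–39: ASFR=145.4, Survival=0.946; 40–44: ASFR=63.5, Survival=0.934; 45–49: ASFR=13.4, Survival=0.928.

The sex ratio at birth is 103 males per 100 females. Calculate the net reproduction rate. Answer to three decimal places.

2.382

Proportion female at birth = 100 / (100 + 103) = 0.49261.
Per-age-group product (5 × ASFR × survival probability):
  15–19: 5 × 62.4/1000 × 0.981 = 0.30607
  20–24: 5 × 160.8/1000 × 0.965 = 0.77586
  25–29: 5 × 284.4/1000 × 0.959 = 1.36370
  30–34: 5 × 282.0/1000 × 0.953 = 1.34373
  35–39: 5 × 145.4/1000 × 0.946 = 0.68774
  40–44: 5 × 63.5/1000 × 0.934 = 0.29655
  45–49: 5 × 13.4/1000 × 0.928 = 0.06218
Sum = 4.83583
NRR = 0.49261 × 4.83583 = 2.38218
NRR > 1, so each generation more than replaces itself.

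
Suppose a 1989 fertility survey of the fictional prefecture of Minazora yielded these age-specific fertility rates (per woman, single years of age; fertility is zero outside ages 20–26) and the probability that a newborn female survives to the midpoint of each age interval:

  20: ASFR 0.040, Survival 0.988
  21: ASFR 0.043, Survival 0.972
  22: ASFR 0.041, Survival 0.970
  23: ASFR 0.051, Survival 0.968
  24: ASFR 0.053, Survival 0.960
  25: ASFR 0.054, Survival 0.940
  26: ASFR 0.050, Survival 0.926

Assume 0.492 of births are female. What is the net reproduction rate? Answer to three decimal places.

Proportion female at birth = 0.492.
Weighting each age-specific rate by interval width and survival:
  20: 1 × 0.040 × 0.988 = 0.03952
  21: 1 × 0.043 × 0.972 = 0.04180
  22: 1 × 0.041 × 0.970 = 0.03977
  23: 1 × 0.051 × 0.968 = 0.04937
  24: 1 × 0.053 × 0.960 = 0.05088
  25: 1 × 0.054 × 0.940 = 0.05076
  26: 1 × 0.050 × 0.926 = 0.04630
Sum = 0.31840
NRR = 0.492 × 0.31840 = 0.15665
NRR < 1, so the cohort does not fully replace itself.

0.157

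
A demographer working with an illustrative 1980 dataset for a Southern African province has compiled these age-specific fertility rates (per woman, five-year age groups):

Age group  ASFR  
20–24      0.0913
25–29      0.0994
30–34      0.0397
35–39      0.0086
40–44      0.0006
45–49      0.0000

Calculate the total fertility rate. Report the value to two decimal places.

Sum of ASFRs = 0.0913 + 0.0994 + 0.0397 + 0.0086 + 0.0006 + 0.0000 = 0.2396
TFR = 5 × 0.2396 = 1.198

1.20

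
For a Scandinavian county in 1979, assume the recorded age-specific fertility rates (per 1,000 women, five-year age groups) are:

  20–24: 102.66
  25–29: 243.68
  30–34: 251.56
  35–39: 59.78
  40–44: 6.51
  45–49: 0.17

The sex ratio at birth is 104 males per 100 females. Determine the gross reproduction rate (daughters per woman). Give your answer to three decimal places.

Proportion female at birth = 100 / (100 + 104) = 0.49020.
Sum of ASFRs = 102.66 + 243.68 + 251.56 + 59.78 + 6.51 + 0.17 = 664.36
TFR = 5 × 664.36 / 1000 = 3.3218
GRR = 0.49020 × 3.3218 = 1.62835

1.628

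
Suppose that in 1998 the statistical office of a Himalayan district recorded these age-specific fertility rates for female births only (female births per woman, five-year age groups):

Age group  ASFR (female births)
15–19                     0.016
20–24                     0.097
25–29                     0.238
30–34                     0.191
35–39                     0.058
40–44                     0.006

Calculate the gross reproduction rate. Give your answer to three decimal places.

Sum of female ASFRs = 0.016 + 0.097 + 0.238 + 0.191 + 0.058 + 0.006 = 0.606
GRR = 5 × 0.606 = 3.03

3.030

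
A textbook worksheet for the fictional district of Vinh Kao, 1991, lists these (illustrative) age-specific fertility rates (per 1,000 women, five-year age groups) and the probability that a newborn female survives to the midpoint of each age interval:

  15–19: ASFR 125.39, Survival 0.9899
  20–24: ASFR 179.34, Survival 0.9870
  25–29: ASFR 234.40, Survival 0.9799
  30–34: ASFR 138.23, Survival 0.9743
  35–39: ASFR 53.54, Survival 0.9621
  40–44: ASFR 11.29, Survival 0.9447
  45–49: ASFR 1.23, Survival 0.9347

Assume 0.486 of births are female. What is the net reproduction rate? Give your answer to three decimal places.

1.771

Proportion female at birth = 0.486.
Weighting each age-specific rate by interval width and survival:
  15–19: 5 × 125.39/1000 × 0.9899 = 0.62062
  20–24: 5 × 179.34/1000 × 0.9870 = 0.88504
  25–29: 5 × 234.40/1000 × 0.9799 = 1.14844
  30–34: 5 × 138.23/1000 × 0.9743 = 0.67339
  35–39: 5 × 53.54/1000 × 0.9621 = 0.25755
  40–44: 5 × 11.29/1000 × 0.9447 = 0.05333
  45–49: 5 × 1.23/1000 × 0.9347 = 0.00575
Sum = 3.64412
NRR = 0.486 × 3.64412 = 1.77104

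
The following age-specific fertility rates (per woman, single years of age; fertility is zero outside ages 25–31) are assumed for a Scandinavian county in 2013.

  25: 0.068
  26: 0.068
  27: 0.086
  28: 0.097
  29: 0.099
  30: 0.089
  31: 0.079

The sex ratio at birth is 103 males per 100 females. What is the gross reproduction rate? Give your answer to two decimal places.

0.29

Proportion female at birth = 100 / (100 + 103) = 0.49261.
Sum of ASFRs = 0.068 + 0.068 + 0.086 + 0.097 + 0.099 + 0.089 + 0.079 = 0.586
TFR = 0.586
GRR = 0.49261 × 0.586 = 0.28867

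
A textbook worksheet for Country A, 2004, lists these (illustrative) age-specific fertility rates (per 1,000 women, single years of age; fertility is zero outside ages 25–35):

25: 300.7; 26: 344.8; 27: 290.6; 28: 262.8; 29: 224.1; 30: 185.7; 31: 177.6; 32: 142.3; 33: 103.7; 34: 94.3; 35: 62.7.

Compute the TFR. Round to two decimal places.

2.19

Sum of ASFRs = 300.7 + 344.8 + 290.6 + 262.8 + 224.1 + 185.7 + 177.6 + 142.3 + 103.7 + 94.3 + 62.7 = 2189.3
TFR = 2189.3 / 1000 = 2.1893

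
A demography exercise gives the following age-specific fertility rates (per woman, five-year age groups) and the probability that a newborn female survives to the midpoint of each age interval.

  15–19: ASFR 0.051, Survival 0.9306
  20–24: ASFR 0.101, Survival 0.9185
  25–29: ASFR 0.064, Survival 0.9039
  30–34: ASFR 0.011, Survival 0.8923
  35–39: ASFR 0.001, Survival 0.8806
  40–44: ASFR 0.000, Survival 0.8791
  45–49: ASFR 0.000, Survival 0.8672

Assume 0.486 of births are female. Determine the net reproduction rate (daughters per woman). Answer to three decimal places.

Proportion female at birth = 0.486.
Weighting each age-specific rate by interval width and survival:
  15–19: 5 × 0.051 × 0.9306 = 0.23730
  20–24: 5 × 0.101 × 0.9185 = 0.46384
  25–29: 5 × 0.064 × 0.9039 = 0.28925
  30–34: 5 × 0.011 × 0.8923 = 0.04908
  35–39: 5 × 0.001 × 0.8806 = 0.00440
  40–44: 5 × 0.000 × 0.8791 = 0.00000
  45–49: 5 × 0.000 × 0.8672 = 0.00000
Sum = 1.04387
NRR = 0.486 × 1.04387 = 0.50732
With NRR below 1 the population is below replacement fertility.

0.507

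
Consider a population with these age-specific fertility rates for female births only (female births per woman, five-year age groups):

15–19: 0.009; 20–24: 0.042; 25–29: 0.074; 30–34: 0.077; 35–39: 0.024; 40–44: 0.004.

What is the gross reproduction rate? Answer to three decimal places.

1.150

Sum of female ASFRs = 0.009 + 0.042 + 0.074 + 0.077 + 0.024 + 0.004 = 0.230
GRR = 5 × 0.230 = 1.15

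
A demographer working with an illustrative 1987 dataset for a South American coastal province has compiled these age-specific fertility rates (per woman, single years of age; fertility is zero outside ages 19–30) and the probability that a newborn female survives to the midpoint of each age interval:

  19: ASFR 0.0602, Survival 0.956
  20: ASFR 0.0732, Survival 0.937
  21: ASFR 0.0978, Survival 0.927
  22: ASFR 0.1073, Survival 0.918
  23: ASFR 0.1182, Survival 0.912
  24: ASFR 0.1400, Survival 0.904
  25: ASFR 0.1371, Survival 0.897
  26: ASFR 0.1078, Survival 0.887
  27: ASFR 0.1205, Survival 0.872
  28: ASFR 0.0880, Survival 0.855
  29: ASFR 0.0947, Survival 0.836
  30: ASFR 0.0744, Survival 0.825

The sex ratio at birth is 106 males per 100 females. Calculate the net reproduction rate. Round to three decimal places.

Proportion female at birth = 100 / (100 + 106) = 0.48544.
Per-age-group product (1 × ASFR × survival probability):
  19: 1 × 0.0602 × 0.956 = 0.05755
  20: 1 × 0.0732 × 0.937 = 0.06859
  21: 1 × 0.0978 × 0.927 = 0.09066
  22: 1 × 0.1073 × 0.918 = 0.09850
  23: 1 × 0.1182 × 0.912 = 0.10780
  24: 1 × 0.1400 × 0.904 = 0.12656
  25: 1 × 0.1371 × 0.897 = 0.12298
  26: 1 × 0.1078 × 0.887 = 0.09562
  27: 1 × 0.1205 × 0.872 = 0.10508
  28: 1 × 0.0880 × 0.855 = 0.07524
  29: 1 × 0.0947 × 0.836 = 0.07917
  30: 1 × 0.0744 × 0.825 = 0.06138
Sum = 1.08913
NRR = 0.48544 × 1.08913 = 0.52871

0.529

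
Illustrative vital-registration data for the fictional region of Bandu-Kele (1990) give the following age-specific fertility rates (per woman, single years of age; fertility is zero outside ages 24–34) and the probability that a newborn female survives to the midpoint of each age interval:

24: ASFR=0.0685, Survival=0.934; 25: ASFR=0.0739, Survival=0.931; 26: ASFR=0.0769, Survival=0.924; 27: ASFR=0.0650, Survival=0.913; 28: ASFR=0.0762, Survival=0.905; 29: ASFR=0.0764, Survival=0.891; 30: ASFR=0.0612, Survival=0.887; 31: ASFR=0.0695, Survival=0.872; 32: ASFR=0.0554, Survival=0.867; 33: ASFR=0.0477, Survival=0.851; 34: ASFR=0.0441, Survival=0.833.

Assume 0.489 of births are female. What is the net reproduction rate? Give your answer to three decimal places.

0.313

Proportion female at birth = 0.489.
Each age group contributes 1 × ASFR × survival:
  24: 1 × 0.0685 × 0.934 = 0.06398
  25: 1 × 0.0739 × 0.931 = 0.06880
  26: 1 × 0.0769 × 0.924 = 0.07106
  27: 1 × 0.0650 × 0.913 = 0.05935
  28: 1 × 0.0762 × 0.905 = 0.06896
  29: 1 × 0.0764 × 0.891 = 0.06807
  30: 1 × 0.0612 × 0.887 = 0.05428
  31: 1 × 0.0695 × 0.872 = 0.06060
  32: 1 × 0.0554 × 0.867 = 0.04803
  33: 1 × 0.0477 × 0.851 = 0.04059
  34: 1 × 0.0441 × 0.833 = 0.03674
Sum = 0.64046
NRR = 0.489 × 0.64046 = 0.31318
With NRR below 1 the population is below replacement fertility.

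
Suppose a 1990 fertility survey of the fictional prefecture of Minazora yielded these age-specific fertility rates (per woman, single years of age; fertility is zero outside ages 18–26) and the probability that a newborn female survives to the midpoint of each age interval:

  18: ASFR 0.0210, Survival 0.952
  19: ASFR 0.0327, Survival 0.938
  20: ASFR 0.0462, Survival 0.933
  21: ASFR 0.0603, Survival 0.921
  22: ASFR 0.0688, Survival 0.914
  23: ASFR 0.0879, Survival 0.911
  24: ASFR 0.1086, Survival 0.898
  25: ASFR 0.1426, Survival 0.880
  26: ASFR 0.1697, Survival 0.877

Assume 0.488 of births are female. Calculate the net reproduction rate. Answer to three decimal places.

Proportion female at birth = 0.488.
Weighting each age-specific rate by interval width and survival:
  18: 1 × 0.0210 × 0.952 = 0.01999
  19: 1 × 0.0327 × 0.938 = 0.03067
  20: 1 × 0.0462 × 0.933 = 0.04310
  21: 1 × 0.0603 × 0.921 = 0.05554
  22: 1 × 0.0688 × 0.914 = 0.06288
  23: 1 × 0.0879 × 0.911 = 0.08008
  24: 1 × 0.1086 × 0.898 = 0.09752
  25: 1 × 0.1426 × 0.880 = 0.12549
  26: 1 × 0.1697 × 0.877 = 0.14883
Sum = 0.66410
NRR = 0.488 × 0.66410 = 0.32408

0.324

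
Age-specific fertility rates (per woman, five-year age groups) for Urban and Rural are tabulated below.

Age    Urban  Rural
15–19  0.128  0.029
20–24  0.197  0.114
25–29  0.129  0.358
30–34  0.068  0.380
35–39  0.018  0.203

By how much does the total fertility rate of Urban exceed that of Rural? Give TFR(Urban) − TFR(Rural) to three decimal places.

Urban:
  Sum of ASFRs = 0.128 + 0.197 + 0.129 + 0.068 + 0.018 = 0.540
  TFR = 5 × 0.540 = 2.7
Rural:
  Sum of ASFRs = 0.029 + 0.114 + 0.358 + 0.380 + 0.203 = 1.084
  TFR = 5 × 1.084 = 5.42
Difference = 2.7 − 5.42 = -2.72

-2.720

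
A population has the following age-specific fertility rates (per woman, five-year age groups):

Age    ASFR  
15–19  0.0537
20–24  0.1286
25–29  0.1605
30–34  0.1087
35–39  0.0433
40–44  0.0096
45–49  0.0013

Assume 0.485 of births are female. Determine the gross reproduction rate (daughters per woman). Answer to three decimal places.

Proportion female at birth = 0.485.
Sum of ASFRs = 0.0537 + 0.1286 + 0.1605 + 0.1087 + 0.0433 + 0.0096 + 0.0013 = 0.5057
TFR = 5 × 0.5057 = 2.5285
GRR = 0.485 × 2.5285 = 1.22632

1.226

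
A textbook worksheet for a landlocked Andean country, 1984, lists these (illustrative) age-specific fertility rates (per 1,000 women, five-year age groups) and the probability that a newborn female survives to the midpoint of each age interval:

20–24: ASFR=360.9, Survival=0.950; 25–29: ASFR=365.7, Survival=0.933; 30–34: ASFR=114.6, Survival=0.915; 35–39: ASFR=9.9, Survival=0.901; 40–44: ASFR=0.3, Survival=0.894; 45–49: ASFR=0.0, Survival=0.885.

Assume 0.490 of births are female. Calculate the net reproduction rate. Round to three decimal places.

1.955

Proportion female at birth = 0.490.
Weighting each age-specific rate by interval width and survival:
  20–24: 5 × 360.9/1000 × 0.950 = 1.71428
  25–29: 5 × 365.7/1000 × 0.933 = 1.70599
  30–34: 5 × 114.6/1000 × 0.915 = 0.52430
  35–39: 5 × 9.9/1000 × 0.901 = 0.04460
  40–44: 5 × 0.3/1000 × 0.894 = 0.00134
  45–49: 5 × 0.0/1000 × 0.885 = 0.00000
Sum = 3.99051
NRR = 0.490 × 3.99051 = 1.95535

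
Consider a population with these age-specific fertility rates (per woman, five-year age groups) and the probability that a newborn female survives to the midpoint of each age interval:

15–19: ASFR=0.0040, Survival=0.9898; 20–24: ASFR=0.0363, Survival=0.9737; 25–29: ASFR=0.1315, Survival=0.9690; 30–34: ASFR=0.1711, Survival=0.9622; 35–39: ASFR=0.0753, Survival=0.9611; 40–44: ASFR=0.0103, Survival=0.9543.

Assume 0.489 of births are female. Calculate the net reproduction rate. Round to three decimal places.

1.011

Proportion female at birth = 0.489.
Each age group contributes 5 × ASFR × survival:
  15–19: 5 × 0.0040 × 0.9898 = 0.01980
  20–24: 5 × 0.0363 × 0.9737 = 0.17673
  25–29: 5 × 0.1315 × 0.9690 = 0.63712
  30–34: 5 × 0.1711 × 0.9622 = 0.82316
  35–39: 5 × 0.0753 × 0.9611 = 0.36185
  40–44: 5 × 0.0103 × 0.9543 = 0.04915
Sum = 2.06781
NRR = 0.489 × 2.06781 = 1.01116
An NRR exceeding 1 indicates intrinsic growth under these rates.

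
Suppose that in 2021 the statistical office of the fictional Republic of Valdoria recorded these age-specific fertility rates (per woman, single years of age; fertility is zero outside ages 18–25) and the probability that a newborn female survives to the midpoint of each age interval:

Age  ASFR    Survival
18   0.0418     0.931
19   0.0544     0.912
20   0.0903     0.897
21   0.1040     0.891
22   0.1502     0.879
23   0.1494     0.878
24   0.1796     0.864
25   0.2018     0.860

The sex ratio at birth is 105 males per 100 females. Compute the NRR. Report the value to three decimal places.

Proportion female at birth = 100 / (100 + 105) = 0.48780.
Each age group contributes 1 × ASFR × survival:
  18: 1 × 0.0418 × 0.931 = 0.03892
  19: 1 × 0.0544 × 0.912 = 0.04961
  20: 1 × 0.0903 × 0.897 = 0.08100
  21: 1 × 0.1040 × 0.891 = 0.09266
  22: 1 × 0.1502 × 0.879 = 0.13203
  23: 1 × 0.1494 × 0.878 = 0.13117
  24: 1 × 0.1796 × 0.864 = 0.15517
  25: 1 × 0.2018 × 0.860 = 0.17355
Sum = 0.85411
NRR = 0.48780 × 0.85411 = 0.41663

0.417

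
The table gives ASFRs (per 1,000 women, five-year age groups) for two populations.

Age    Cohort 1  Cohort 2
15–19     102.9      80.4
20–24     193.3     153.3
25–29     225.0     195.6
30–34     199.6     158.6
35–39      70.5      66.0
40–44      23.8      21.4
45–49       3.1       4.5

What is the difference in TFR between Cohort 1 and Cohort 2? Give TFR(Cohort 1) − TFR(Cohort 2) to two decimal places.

Cohort 1:
  Sum of ASFRs = 102.9 + 193.3 + 225.0 + 199.6 + 70.5 + 23.8 + 3.1 = 818.2
  TFR = 5 × 818.2 / 1000 = 4.091
Cohort 2:
  Sum of ASFRs = 80.4 + 153.3 + 195.6 + 158.6 + 66.0 + 21.4 + 4.5 = 679.8
  TFR = 5 × 679.8 / 1000 = 3.399
Difference = 4.091 − 3.399 = 0.692

0.69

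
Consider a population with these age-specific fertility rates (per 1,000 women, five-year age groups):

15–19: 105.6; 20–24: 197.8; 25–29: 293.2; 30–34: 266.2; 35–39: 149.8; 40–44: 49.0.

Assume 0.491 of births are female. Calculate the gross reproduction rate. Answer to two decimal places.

Proportion female at birth = 0.491.
Sum of ASFRs = 105.6 + 197.8 + 293.2 + 266.2 + 149.8 + 49.0 = 1061.6
TFR = 5 × 1061.6 / 1000 = 5.308
GRR = 0.491 × 5.308 = 2.60623

2.61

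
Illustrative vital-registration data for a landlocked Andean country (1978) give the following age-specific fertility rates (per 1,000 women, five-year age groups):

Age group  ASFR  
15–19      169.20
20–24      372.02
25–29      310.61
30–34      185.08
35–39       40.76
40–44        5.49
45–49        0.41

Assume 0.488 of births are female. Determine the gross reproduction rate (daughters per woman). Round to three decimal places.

2.644

Proportion female at birth = 0.488.
Sum of ASFRs = 169.20 + 372.02 + 310.61 + 185.08 + 40.76 + 5.49 + 0.41 = 1083.57
TFR = 5 × 1083.57 / 1000 = 5.41785
GRR = 0.488 × 5.41785 = 2.64391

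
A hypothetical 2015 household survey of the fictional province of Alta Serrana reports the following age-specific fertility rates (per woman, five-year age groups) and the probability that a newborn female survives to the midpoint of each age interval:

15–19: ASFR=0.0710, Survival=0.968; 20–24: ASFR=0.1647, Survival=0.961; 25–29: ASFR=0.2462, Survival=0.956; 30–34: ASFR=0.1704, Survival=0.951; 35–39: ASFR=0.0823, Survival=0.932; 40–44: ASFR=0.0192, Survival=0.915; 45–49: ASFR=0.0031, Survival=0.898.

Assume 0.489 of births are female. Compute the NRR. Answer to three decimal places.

1.764

Proportion female at birth = 0.489.
Each age group contributes 5 × ASFR × survival:
  15–19: 5 × 0.0710 × 0.968 = 0.34364
  20–24: 5 × 0.1647 × 0.961 = 0.79138
  25–29: 5 × 0.2462 × 0.956 = 1.17684
  30–34: 5 × 0.1704 × 0.951 = 0.81025
  35–39: 5 × 0.0823 × 0.932 = 0.38352
  40–44: 5 × 0.0192 × 0.915 = 0.08784
  45–49: 5 × 0.0031 × 0.898 = 0.01392
Sum = 3.60739
NRR = 0.489 × 3.60739 = 1.76401
NRR > 1, so each generation more than replaces itself.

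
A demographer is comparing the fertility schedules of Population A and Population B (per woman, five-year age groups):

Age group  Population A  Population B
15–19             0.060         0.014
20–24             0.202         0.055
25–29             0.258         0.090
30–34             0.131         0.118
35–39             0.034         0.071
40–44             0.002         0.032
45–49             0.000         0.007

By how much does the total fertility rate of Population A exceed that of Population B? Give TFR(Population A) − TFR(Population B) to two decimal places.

1.50

Population A:
  Sum of ASFRs = 0.060 + 0.202 + 0.258 + 0.131 + 0.034 + 0.002 + 0.000 = 0.687
  TFR = 5 × 0.687 = 3.435
Population B:
  Sum of ASFRs = 0.014 + 0.055 + 0.090 + 0.118 + 0.071 + 0.032 + 0.007 = 0.387
  TFR = 5 × 0.387 = 1.935
Difference = 3.435 − 1.935 = 1.5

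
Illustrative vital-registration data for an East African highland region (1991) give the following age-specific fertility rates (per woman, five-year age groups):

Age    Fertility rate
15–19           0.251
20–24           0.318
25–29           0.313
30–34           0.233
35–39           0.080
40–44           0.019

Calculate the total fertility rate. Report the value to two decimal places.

6.07

Sum of ASFRs = 0.251 + 0.318 + 0.313 + 0.233 + 0.080 + 0.019 = 1.214
TFR = 5 × 1.214 = 6.07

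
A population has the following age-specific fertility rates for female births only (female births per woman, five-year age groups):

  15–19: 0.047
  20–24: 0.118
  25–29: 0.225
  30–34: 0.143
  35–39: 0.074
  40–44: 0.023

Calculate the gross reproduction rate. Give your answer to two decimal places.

Sum of female ASFRs = 0.047 + 0.118 + 0.225 + 0.143 + 0.074 + 0.023 = 0.630
GRR = 5 × 0.630 = 3.15

3.15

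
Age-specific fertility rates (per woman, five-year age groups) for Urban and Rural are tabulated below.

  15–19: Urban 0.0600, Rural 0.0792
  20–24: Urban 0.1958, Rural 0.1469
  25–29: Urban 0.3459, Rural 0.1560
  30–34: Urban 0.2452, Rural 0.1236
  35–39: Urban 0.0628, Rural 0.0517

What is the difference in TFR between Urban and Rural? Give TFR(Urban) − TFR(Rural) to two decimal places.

1.76

Urban:
  Sum of ASFRs = 0.0600 + 0.1958 + 0.3459 + 0.2452 + 0.0628 = 0.9097
  TFR = 5 × 0.9097 = 4.5485
Rural:
  Sum of ASFRs = 0.0792 + 0.1469 + 0.1560 + 0.1236 + 0.0517 = 0.5574
  TFR = 5 × 0.5574 = 2.787
Difference = 4.5485 − 2.787 = 1.7615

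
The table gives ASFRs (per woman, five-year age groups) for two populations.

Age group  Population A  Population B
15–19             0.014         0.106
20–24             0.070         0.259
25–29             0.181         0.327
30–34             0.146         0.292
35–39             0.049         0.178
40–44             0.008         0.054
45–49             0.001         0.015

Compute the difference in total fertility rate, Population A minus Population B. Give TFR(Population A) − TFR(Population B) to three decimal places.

-3.810

Population A:
  Sum of ASFRs = 0.014 + 0.070 + 0.181 + 0.146 + 0.049 + 0.008 + 0.001 = 0.469
  TFR = 5 × 0.469 = 2.345
Population B:
  Sum of ASFRs = 0.106 + 0.259 + 0.327 + 0.292 + 0.178 + 0.054 + 0.015 = 1.231
  TFR = 5 × 1.231 = 6.155
Difference = 2.345 − 6.155 = -3.81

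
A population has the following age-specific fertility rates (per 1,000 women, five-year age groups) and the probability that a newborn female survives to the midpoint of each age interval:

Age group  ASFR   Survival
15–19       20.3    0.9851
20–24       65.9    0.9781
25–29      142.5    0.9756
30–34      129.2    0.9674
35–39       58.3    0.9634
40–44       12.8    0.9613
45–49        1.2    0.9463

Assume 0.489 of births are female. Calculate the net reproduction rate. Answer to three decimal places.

1.022

Proportion female at birth = 0.489.
Per-age-group product (5 × ASFR × survival probability):
  15–19: 5 × 20.3/1000 × 0.9851 = 0.09999
  20–24: 5 × 65.9/1000 × 0.9781 = 0.32228
  25–29: 5 × 142.5/1000 × 0.9756 = 0.69512
  30–34: 5 × 129.2/1000 × 0.9674 = 0.62494
  35–39: 5 × 58.3/1000 × 0.9634 = 0.28083
  40–44: 5 × 12.8/1000 × 0.9613 = 0.06152
  45–49: 5 × 1.2/1000 × 0.9463 = 0.00568
Sum = 2.09036
NRR = 0.489 × 2.09036 = 1.02219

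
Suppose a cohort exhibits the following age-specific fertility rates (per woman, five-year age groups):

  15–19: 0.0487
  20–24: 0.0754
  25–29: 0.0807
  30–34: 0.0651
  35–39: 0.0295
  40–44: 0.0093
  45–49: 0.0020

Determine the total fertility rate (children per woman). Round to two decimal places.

1.55

Sum of ASFRs = 0.0487 + 0.0754 + 0.0807 + 0.0651 + 0.0295 + 0.0093 + 0.0020 = 0.3107
TFR = 5 × 0.3107 = 1.5535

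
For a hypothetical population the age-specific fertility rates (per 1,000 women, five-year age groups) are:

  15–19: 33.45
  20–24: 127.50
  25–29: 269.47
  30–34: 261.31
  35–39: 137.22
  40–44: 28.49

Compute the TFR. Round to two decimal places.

4.29

Sum of ASFRs = 33.45 + 127.50 + 269.47 + 261.31 + 137.22 + 28.49 = 857.44
TFR = 5 × 857.44 / 1000 = 4.2872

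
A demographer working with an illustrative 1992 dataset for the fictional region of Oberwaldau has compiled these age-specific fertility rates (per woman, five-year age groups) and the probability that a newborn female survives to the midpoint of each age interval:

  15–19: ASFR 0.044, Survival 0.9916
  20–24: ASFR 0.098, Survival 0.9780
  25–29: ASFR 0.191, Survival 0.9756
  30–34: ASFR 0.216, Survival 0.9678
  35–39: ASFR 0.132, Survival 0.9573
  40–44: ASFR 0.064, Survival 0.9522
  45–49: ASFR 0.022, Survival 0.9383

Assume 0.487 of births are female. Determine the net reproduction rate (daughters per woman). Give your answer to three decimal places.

Proportion female at birth = 0.487.
Each age group contributes 5 × ASFR × survival:
  15–19: 5 × 0.044 × 0.9916 = 0.21815
  20–24: 5 × 0.098 × 0.9780 = 0.47922
  25–29: 5 × 0.191 × 0.9756 = 0.93170
  30–34: 5 × 0.216 × 0.9678 = 1.04522
  35–39: 5 × 0.132 × 0.9573 = 0.63182
  40–44: 5 × 0.064 × 0.9522 = 0.30470
  45–49: 5 × 0.022 × 0.9383 = 0.10321
Sum = 3.71402
NRR = 0.487 × 3.71402 = 1.80873

1.809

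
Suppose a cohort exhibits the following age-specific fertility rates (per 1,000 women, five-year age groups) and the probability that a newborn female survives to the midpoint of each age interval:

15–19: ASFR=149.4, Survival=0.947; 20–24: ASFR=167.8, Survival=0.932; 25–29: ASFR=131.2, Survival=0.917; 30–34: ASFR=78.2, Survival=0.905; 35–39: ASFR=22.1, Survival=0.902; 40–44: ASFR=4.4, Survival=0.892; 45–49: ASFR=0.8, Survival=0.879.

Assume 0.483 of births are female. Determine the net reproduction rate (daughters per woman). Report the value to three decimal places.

1.240

Proportion female at birth = 0.483.
Survival-weighted fertility by age (5·fₓ·Sₓ):
  15–19: 5 × 149.4/1000 × 0.947 = 0.70741
  20–24: 5 × 167.8/1000 × 0.932 = 0.78195
  25–29: 5 × 131.2/1000 × 0.917 = 0.60155
  30–34: 5 × 78.2/1000 × 0.905 = 0.35386
  35–39: 5 × 22.1/1000 × 0.902 = 0.09967
  40–44: 5 × 4.4/1000 × 0.892 = 0.01962
  45–49: 5 × 0.8/1000 × 0.879 = 0.00352
Sum = 2.56758
NRR = 0.483 × 2.56758 = 1.24014
With NRR above 1 the population is above replacement fertility.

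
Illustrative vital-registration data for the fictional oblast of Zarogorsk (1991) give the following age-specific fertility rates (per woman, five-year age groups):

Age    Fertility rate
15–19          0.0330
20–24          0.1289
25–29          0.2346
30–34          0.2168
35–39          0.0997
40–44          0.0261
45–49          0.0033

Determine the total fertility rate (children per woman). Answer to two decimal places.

3.71

Sum of ASFRs = 0.0330 + 0.1289 + 0.2346 + 0.2168 + 0.0997 + 0.0261 + 0.0033 = 0.7424
TFR = 5 × 0.7424 = 3.712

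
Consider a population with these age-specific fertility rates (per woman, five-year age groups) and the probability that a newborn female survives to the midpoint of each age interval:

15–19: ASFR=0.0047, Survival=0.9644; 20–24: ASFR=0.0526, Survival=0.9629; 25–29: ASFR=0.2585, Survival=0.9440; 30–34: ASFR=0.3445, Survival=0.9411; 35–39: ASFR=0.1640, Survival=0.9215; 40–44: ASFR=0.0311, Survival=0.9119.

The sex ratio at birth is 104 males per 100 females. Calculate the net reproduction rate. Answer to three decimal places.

Proportion female at birth = 100 / (100 + 104) = 0.49020.
Per-age-group product (5 × ASFR × survival probability):
  15–19: 5 × 0.0047 × 0.9644 = 0.02266
  20–24: 5 × 0.0526 × 0.9629 = 0.25324
  25–29: 5 × 0.2585 × 0.9440 = 1.22012
  30–34: 5 × 0.3445 × 0.9411 = 1.62104
  35–39: 5 × 0.1640 × 0.9215 = 0.75563
  40–44: 5 × 0.0311 × 0.9119 = 0.14180
Sum = 4.01449
NRR = 0.49020 × 4.01449 = 1.96790

1.968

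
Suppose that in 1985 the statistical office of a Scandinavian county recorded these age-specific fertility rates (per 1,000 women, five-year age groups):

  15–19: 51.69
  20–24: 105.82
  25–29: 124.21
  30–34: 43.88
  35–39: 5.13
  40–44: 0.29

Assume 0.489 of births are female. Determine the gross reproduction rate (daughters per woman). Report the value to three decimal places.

0.809

Proportion female at birth = 0.489.
Sum of ASFRs = 51.69 + 105.82 + 124.21 + 43.88 + 5.13 + 0.29 = 331.02
TFR = 5 × 331.02 / 1000 = 1.6551
GRR = 0.489 × 1.6551 = 0.80934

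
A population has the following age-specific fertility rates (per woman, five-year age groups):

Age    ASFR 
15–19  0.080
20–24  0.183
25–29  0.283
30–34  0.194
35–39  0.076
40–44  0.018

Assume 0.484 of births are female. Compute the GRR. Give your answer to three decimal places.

Proportion female at birth = 0.484.
Sum of ASFRs = 0.080 + 0.183 + 0.283 + 0.194 + 0.076 + 0.018 = 0.834
TFR = 5 × 0.834 = 4.17
GRR = 0.484 × 4.17 = 2.01828

2.018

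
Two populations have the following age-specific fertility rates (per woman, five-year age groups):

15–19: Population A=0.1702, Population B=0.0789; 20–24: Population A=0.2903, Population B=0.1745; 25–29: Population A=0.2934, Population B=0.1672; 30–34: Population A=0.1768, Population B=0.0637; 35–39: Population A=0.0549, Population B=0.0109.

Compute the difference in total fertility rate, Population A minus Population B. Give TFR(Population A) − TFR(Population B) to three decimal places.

2.452

Population A:
  Sum of ASFRs = 0.1702 + 0.2903 + 0.2934 + 0.1768 + 0.0549 = 0.9856
  TFR = 5 × 0.9856 = 4.928
Population B:
  Sum of ASFRs = 0.0789 + 0.1745 + 0.1672 + 0.0637 + 0.0109 = 0.4952
  TFR = 5 × 0.4952 = 2.476
Difference = 4.928 − 2.476 = 2.452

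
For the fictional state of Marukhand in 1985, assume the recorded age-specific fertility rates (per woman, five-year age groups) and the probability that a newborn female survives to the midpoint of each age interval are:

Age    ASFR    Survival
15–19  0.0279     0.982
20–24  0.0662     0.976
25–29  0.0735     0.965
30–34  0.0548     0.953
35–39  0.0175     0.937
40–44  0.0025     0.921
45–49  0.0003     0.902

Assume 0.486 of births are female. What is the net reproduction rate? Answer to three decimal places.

0.569

Proportion female at birth = 0.486.
Weighting each age-specific rate by interval width and survival:
  15–19: 5 × 0.0279 × 0.982 = 0.13699
  20–24: 5 × 0.0662 × 0.976 = 0.32306
  25–29: 5 × 0.0735 × 0.965 = 0.35464
  30–34: 5 × 0.0548 × 0.953 = 0.26112
  35–39: 5 × 0.0175 × 0.937 = 0.08199
  40–44: 5 × 0.0025 × 0.921 = 0.01151
  45–49: 5 × 0.0003 × 0.902 = 0.00135
Sum = 1.17066
NRR = 0.486 × 1.17066 = 0.56894
An NRR under 1 implies long-run decline under these rates.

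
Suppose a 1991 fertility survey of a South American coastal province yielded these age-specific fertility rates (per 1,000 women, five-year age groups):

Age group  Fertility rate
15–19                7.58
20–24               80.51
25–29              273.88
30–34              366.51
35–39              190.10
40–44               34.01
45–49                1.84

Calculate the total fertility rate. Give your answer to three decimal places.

4.772

Sum of ASFRs = 7.58 + 80.51 + 273.88 + 366.51 + 190.10 + 34.01 + 1.84 = 954.43
TFR = 5 × 954.43 / 1000 = 4.77215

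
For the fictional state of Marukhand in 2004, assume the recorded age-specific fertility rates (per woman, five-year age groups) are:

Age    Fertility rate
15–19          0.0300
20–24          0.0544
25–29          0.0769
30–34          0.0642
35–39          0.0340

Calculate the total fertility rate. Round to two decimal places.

1.30

Sum of ASFRs = 0.0300 + 0.0544 + 0.0769 + 0.0642 + 0.0340 = 0.2595
TFR = 5 × 0.2595 = 1.2975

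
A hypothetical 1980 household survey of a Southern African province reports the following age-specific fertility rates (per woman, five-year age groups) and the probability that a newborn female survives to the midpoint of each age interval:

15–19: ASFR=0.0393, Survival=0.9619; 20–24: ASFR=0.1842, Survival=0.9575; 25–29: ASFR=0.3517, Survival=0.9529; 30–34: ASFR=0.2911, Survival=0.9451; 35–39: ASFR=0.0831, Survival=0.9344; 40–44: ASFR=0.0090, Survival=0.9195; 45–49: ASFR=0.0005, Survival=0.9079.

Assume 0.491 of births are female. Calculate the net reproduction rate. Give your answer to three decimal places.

Proportion female at birth = 0.491.
Survival-weighted fertility by age (5·fₓ·Sₓ):
  15–19: 5 × 0.0393 × 0.9619 = 0.18901
  20–24: 5 × 0.1842 × 0.9575 = 0.88186
  25–29: 5 × 0.3517 × 0.9529 = 1.67567
  30–34: 5 × 0.2911 × 0.9451 = 1.37559
  35–39: 5 × 0.0831 × 0.9344 = 0.38824
  40–44: 5 × 0.0090 × 0.9195 = 0.04138
  45–49: 5 × 0.0005 × 0.9079 = 0.00227
Sum = 4.55402
NRR = 0.491 × 4.55402 = 2.23602
An NRR exceeding 1 indicates intrinsic growth under these rates.

2.236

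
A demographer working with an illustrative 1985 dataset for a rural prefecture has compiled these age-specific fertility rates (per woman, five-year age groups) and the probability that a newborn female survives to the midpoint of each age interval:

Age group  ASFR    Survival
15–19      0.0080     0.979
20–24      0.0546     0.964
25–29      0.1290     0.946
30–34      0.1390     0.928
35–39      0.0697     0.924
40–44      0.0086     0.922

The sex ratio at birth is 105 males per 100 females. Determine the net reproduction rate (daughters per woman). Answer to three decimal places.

0.936

Proportion female at birth = 100 / (100 + 105) = 0.48780.
Weighting each age-specific rate by interval width and survival:
  15–19: 5 × 0.0080 × 0.979 = 0.03916
  20–24: 5 × 0.0546 × 0.964 = 0.26317
  25–29: 5 × 0.1290 × 0.946 = 0.61017
  30–34: 5 × 0.1390 × 0.928 = 0.64496
  35–39: 5 × 0.0697 × 0.924 = 0.32201
  40–44: 5 × 0.0086 × 0.922 = 0.03965
Sum = 1.91912
NRR = 0.48780 × 1.91912 = 0.93615
NRR < 1, so the cohort does not fully replace itself.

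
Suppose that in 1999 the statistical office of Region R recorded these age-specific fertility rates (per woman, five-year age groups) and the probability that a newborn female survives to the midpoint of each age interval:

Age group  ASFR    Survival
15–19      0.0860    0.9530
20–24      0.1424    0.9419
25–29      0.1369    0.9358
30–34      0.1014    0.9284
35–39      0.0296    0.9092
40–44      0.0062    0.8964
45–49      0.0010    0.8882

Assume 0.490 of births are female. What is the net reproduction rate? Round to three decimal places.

Proportion female at birth = 0.490.
Weighting each age-specific rate by interval width and survival:
  15–19: 5 × 0.0860 × 0.9530 = 0.40979
  20–24: 5 × 0.1424 × 0.9419 = 0.67063
  25–29: 5 × 0.1369 × 0.9358 = 0.64056
  30–34: 5 × 0.1014 × 0.9284 = 0.47070
  35–39: 5 × 0.0296 × 0.9092 = 0.13456
  40–44: 5 × 0.0062 × 0.8964 = 0.02779
  45–49: 5 × 0.0010 × 0.8882 = 0.00444
Sum = 2.35847
NRR = 0.490 × 2.35847 = 1.15565
An NRR exceeding 1 indicates intrinsic growth under these rates.

1.156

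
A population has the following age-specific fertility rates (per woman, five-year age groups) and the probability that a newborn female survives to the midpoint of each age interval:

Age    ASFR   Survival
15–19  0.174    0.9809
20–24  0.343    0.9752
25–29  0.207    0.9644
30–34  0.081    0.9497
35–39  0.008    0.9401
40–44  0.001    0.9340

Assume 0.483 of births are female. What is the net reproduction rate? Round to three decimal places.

Proportion female at birth = 0.483.
Per-age-group product (5 × ASFR × survival probability):
  15–19: 5 × 0.174 × 0.9809 = 0.85338
  20–24: 5 × 0.343 × 0.9752 = 1.67247
  25–29: 5 × 0.207 × 0.9644 = 0.99815
  30–34: 5 × 0.081 × 0.9497 = 0.38463
  35–39: 5 × 0.008 × 0.9401 = 0.03760
  40–44: 5 × 0.001 × 0.9340 = 0.00467
Sum = 3.95090
NRR = 0.483 × 3.95090 = 1.90828
An NRR exceeding 1 indicates intrinsic growth under these rates.

1.908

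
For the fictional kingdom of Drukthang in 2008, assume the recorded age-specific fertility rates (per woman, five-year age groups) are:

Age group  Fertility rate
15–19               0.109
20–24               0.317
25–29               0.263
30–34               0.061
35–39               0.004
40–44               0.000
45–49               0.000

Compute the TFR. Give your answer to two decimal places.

3.77

Sum of ASFRs = 0.109 + 0.317 + 0.263 + 0.061 + 0.004 + 0.000 + 0.000 = 0.754
TFR = 5 × 0.754 = 3.77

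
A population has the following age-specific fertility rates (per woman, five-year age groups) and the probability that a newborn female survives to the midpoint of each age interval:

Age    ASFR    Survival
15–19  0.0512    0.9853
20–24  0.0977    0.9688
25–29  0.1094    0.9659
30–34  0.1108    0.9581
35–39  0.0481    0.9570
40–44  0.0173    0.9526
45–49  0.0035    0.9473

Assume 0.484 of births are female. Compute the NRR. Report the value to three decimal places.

Proportion female at birth = 0.484.
Weighting each age-specific rate by interval width and survival:
  15–19: 5 × 0.0512 × 0.9853 = 0.25224
  20–24: 5 × 0.0977 × 0.9688 = 0.47326
  25–29: 5 × 0.1094 × 0.9659 = 0.52835
  30–34: 5 × 0.1108 × 0.9581 = 0.53079
  35–39: 5 × 0.0481 × 0.9570 = 0.23016
  40–44: 5 × 0.0173 × 0.9526 = 0.08240
  45–49: 5 × 0.0035 × 0.9473 = 0.01658
Sum = 2.11378
NRR = 0.484 × 2.11378 = 1.02307
NRR > 1, so each generation more than replaces itself.

1.023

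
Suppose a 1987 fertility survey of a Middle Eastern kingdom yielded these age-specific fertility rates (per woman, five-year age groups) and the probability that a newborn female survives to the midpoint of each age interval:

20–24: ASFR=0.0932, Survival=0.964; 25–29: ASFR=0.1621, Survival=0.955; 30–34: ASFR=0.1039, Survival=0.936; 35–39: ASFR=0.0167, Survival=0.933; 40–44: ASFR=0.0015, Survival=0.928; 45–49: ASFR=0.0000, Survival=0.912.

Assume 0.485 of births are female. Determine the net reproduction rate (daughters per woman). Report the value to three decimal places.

0.870

Proportion female at birth = 0.485.
Each age group contributes 5 × ASFR × survival:
  20–24: 5 × 0.0932 × 0.964 = 0.44922
  25–29: 5 × 0.1621 × 0.955 = 0.77403
  30–34: 5 × 0.1039 × 0.936 = 0.48625
  35–39: 5 × 0.0167 × 0.933 = 0.07791
  40–44: 5 × 0.0015 × 0.928 = 0.00696
  45–49: 5 × 0.0000 × 0.912 = 0.00000
Sum = 1.79437
NRR = 0.485 × 1.79437 = 0.87027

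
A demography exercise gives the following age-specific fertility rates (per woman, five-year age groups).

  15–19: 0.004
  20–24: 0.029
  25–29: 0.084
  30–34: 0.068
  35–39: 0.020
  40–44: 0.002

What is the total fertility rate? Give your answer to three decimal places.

1.035

Sum of ASFRs = 0.004 + 0.029 + 0.084 + 0.068 + 0.020 + 0.002 = 0.207
TFR = 5 × 0.207 = 1.035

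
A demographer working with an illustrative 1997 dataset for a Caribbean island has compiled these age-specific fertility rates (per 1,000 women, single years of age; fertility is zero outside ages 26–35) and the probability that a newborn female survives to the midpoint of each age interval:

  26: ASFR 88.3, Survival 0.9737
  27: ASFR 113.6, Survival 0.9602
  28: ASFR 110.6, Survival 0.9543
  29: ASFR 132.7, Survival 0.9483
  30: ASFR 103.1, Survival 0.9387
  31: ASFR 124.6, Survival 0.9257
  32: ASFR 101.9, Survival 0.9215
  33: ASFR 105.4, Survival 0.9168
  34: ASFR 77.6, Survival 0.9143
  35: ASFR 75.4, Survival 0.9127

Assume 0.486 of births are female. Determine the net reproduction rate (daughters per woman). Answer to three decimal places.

Proportion female at birth = 0.486.
Per-age-group product (1 × ASFR × survival probability):
  26: 1 × 88.3/1000 × 0.9737 = 0.08598
  27: 1 × 113.6/1000 × 0.9602 = 0.10908
  28: 1 × 110.6/1000 × 0.9543 = 0.10555
  29: 1 × 132.7/1000 × 0.9483 = 0.12584
  30: 1 × 103.1/1000 × 0.9387 = 0.09678
  31: 1 × 124.6/1000 × 0.9257 = 0.11534
  32: 1 × 101.9/1000 × 0.9215 = 0.09390
  33: 1 × 105.4/1000 × 0.9168 = 0.09663
  34: 1 × 77.6/1000 × 0.9143 = 0.07095
  35: 1 × 75.4/1000 × 0.9127 = 0.06882
Sum = 0.96887
NRR = 0.486 × 0.96887 = 0.47087

0.471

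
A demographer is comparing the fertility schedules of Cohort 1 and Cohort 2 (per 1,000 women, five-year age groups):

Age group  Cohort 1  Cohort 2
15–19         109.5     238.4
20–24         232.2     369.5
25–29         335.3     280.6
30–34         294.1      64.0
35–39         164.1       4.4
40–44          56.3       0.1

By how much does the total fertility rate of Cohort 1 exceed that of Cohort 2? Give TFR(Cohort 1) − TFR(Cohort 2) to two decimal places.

Cohort 1:
  Sum of ASFRs = 109.5 + 232.2 + 335.3 + 294.1 + 164.1 + 56.3 = 1191.5
  TFR = 5 × 1191.5 / 1000 = 5.9575
Cohort 2:
  Sum of ASFRs = 238.4 + 369.5 + 280.6 + 64.0 + 4.4 + 0.1 = 957.0
  TFR = 5 × 957.0 / 1000 = 4.785
Difference = 5.9575 − 4.785 = 1.1725

1.17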